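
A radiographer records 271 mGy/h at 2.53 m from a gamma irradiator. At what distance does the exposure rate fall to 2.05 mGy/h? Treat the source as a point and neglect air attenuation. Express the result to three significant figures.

Using I₁d₁² = I₂d₂², d₂ = d₁·√(I₁/I₂).
I₁/I₂ = 271/2.05 = 132.2, so d₂ = 2.53 × √132.2 = 29.09 m.

29.1 m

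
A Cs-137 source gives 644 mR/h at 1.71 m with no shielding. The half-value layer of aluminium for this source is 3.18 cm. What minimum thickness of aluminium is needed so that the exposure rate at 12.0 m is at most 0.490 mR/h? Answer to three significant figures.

15.1 cm

At 12.0 m, distance alone gives 644 × (1.71/12.0)² = 644 × 0.02031 = 13.08 mR/h.
Further attenuation needed: 13.08/0.490 = 26.69.
n = log₂(26.69) = 4.738 half-value layers.
Thickness = 4.738 × 3.18 cm = 15.07 cm.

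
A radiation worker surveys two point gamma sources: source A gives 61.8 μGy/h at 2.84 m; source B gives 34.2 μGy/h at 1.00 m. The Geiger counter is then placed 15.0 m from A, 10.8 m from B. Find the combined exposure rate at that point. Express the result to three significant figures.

By superposition, sum each source's inverse-square contribution:
A: 61.8 × (2.84/15.0)² = 2.215 μGy/h
B: 34.2 × (1.00/10.8)² = 0.2932 μGy/h
Total = 2.215 + 0.2932 = 2.508 μGy/h.

2.51 μGy/h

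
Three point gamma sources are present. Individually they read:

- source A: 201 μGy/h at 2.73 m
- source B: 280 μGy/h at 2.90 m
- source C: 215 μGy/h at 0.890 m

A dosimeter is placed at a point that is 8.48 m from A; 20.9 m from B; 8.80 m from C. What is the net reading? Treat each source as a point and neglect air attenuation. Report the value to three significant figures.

Each source contributes Iᵢ·(dᵢ/rᵢ)²; contributions add.
A: 201 × (2.73/8.48)² = 20.83 μGy/h
B: 280 × (2.90/20.9)² = 5.391 μGy/h
C: 215 × (0.890/8.80)² = 2.199 μGy/h
Total = 20.83 + 5.391 + 2.199 = 28.42 μGy/h.

28.4 μGy/h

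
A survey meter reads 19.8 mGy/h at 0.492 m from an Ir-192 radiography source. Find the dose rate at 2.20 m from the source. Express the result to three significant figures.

Applying the 1/r² law, the rate at 2.20 m is
(0.492/2.20)² = 0.05001, so 19.8 × 0.05001 = 0.9902 mGy/h.

0.990 mGy/h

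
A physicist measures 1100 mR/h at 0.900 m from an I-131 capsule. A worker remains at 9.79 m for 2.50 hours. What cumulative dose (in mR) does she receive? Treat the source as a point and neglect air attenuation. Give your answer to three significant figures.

Intensity scales as (d₁/d₂)², so rate at 9.79 m:
(0.900/9.79)² = 0.008451, so 1100 × 0.008451 = 9.296 mR/h.
Dose = rate × time = 9.296 mR/h × 2.500 h = 23.24 mR.

23.2 mR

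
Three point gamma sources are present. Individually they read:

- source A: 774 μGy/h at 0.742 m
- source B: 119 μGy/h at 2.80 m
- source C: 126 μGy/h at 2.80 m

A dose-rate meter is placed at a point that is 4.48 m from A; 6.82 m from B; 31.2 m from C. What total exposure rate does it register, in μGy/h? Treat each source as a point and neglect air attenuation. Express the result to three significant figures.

By superposition, sum each source's inverse-square contribution:
A: 774 × (0.742/4.48)² = 21.23 μGy/h
B: 119 × (2.80/6.82)² = 20.06 μGy/h
C: 126 × (2.80/31.2)² = 1.015 μGy/h
Total = 21.23 + 20.06 + 1.015 = 42.30 μGy/h.

42.3 μGy/h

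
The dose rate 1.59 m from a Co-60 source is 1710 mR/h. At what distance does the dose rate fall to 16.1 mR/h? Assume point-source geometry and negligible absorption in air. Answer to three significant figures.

By the inverse-square law, d₂ = d₁·√(I₁/I₂).
I₁/I₂ = 1710/16.1 = 106.2, so d₂ = 1.59 × √106.2 = 16.39 m.

16.4 m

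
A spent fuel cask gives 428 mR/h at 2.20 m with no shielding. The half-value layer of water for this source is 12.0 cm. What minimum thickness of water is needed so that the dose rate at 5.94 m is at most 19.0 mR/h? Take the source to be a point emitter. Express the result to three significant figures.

At 5.94 m, distance alone gives 428 × (2.20/5.94)² = 428 × 0.1372 = 58.72 mR/h.
Further attenuation needed: 58.72/19.0 = 3.091.
n = log₂(3.091) = 1.628 half-value layers.
Thickness = 1.628 × 12.0 cm = 19.54 cm.

19.5 cm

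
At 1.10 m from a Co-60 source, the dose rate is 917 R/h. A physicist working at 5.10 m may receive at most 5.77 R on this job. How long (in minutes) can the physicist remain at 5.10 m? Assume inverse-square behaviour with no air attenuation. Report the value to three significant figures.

Intensity scales as (d₁/d₂)², so rate at 5.10 m:
917 × (1.10/5.10)² = 917 × 0.04652 = 42.66 R/h.
Stay time = 5.77 R ÷ 42.66 R/h = 0.1353 h = 8.118 min.

8.12 min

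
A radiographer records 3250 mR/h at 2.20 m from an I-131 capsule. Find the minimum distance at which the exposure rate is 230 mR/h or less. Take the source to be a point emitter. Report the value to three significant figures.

8.27 m

By the inverse-square law, d₂ = d₁·√(I₁/I₂).
I₁/I₂ = 3250/230 = 14.13, so d₂ = 2.20 × √14.13 = 8.270 m.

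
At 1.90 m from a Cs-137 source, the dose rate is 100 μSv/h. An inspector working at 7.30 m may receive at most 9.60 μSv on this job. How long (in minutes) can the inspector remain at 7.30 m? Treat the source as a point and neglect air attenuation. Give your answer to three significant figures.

Using I₁d₁² = I₂d₂², rate at 7.30 m:
100 × (1.90/7.30)² = 100 × 0.06774 = 6.774 μSv/h.
Stay time = 9.60 μSv ÷ 6.774 μSv/h = 1.417 h = 85.02 min.

85.0 min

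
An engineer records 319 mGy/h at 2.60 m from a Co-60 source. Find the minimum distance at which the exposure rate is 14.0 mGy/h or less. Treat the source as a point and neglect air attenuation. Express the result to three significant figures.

12.4 m

Applying the 1/r² law, d₂ = d₁·√(I₁/I₂).
I₁/I₂ = 319/14.0 = 22.79, so d₂ = 2.60 × √22.79 = 12.41 m.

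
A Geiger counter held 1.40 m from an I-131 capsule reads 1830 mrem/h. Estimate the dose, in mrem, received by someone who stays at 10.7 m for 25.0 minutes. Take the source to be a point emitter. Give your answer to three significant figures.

Intensity scales as (d₁/d₂)², so rate at 10.7 m:
1830 × (1.40/10.7)² = 1830 × 0.01712 = 31.33 mrem/h.
Dose = rate × time = 31.33 mrem/h × 0.4167 h = 13.06 mrem.

13.1 mrem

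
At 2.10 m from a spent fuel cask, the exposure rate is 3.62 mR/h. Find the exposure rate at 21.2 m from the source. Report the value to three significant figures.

0.0355 mR/h

By the inverse-square law, the rate at 21.2 m is
(2.10/21.2)² = 0.009812, so 3.62 × 0.009812 = 0.03552 mR/h.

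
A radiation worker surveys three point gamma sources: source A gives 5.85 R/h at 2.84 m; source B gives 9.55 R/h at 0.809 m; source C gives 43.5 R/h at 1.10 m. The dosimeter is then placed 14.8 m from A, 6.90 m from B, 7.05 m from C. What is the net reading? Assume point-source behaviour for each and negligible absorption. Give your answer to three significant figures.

1.41 R/h

By superposition, sum each source's inverse-square contribution:
A: 5.85 × (2.84/14.8)² = 0.2154 R/h
B: 9.55 × (0.809/6.90)² = 0.1313 R/h
C: 43.5 × (1.10/7.05)² = 1.059 R/h
Total = 0.2154 + 0.1313 + 1.059 = 1.406 R/h.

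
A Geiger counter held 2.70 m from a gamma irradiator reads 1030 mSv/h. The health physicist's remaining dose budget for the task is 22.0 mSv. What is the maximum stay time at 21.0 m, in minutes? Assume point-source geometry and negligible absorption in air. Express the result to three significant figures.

Using I₁d₁² = I₂d₂², rate at 21.0 m:
(2.70/21.0)² = 0.01653, so 1030 × 0.01653 = 17.03 mSv/h.
Stay time = 22.0 mSv ÷ 17.03 mSv/h = 1.292 h = 77.52 min.

77.5 min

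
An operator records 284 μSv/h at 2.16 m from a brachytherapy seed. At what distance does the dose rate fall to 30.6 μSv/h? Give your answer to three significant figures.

By the inverse-square law, d₂ = d₁·√(I₁/I₂).
I₁/I₂ = 284/30.6 = 9.281, so d₂ = 2.16 × √9.281 = 6.580 m.

6.58 m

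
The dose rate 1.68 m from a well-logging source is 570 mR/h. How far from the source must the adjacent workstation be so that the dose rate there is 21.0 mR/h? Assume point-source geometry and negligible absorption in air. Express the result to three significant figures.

8.75 m

Applying the 1/r² law, d₂ = d₁·√(I₁/I₂).
I₁/I₂ = 570/21.0 = 27.14, so d₂ = 1.68 × √27.14 = 8.752 m.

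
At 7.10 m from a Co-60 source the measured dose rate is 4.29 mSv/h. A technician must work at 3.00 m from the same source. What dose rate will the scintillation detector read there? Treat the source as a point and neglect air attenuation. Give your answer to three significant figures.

Using I₁d₁² = I₂d₂², scaling from 7.10 m to 3.00 m:
4.29 × (7.10/3.00)² = 4.29 × 5.601 = 24.03 mSv/h.

24.0 mSv/h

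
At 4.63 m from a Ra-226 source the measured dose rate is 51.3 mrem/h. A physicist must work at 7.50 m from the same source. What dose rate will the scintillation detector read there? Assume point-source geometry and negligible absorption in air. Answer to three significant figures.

By the inverse-square law, scaling from 4.63 m to 7.50 m:
51.3 × (4.63/7.50)² = 51.3 × 0.3811 = 19.55 mrem/h.

19.6 mrem/h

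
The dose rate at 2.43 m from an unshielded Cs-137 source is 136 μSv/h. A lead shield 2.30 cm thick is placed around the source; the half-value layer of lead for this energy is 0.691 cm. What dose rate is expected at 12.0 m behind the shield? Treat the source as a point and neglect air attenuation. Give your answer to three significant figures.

Distance alone: 136 × (2.43/12.0)² = 136 × 0.04101 = 5.577 μSv/h.
Shield: 2.30/0.691 = 3.329 half-value layers → attenuation 2^(−3.329) = 0.09951.
Combined: 5.577 × 0.09951 = 0.5550 μSv/h.

0.555 μSv/h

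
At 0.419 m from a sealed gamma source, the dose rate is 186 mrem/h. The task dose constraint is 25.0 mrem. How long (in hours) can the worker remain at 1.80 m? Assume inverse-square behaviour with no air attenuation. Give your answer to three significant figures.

2.48 h

By the inverse-square law, rate at 1.80 m:
186 × (0.419/1.80)² = 186 × 0.05419 = 10.08 mrem/h.
Stay time = 25.0 mrem ÷ 10.08 mrem/h = 2.480 h.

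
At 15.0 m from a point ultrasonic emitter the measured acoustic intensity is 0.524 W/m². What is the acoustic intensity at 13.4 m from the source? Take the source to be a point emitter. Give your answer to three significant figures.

By the inverse-square law, scaling from 15.0 m to 13.4 m:
0.524 × (15.0/13.4)² = 0.524 × 1.253 = 0.6566 W/m².

0.657 W/m²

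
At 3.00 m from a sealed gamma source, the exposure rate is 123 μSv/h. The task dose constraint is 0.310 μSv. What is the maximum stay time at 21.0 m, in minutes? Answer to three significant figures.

Intensity scales as (d₁/d₂)², so rate at 21.0 m:
123 × (3.00/21.0)² = 123 × 0.02041 = 2.510 μSv/h.
Stay time = 0.310 μSv ÷ 2.510 μSv/h = 0.1235 h = 7.410 min.

7.41 min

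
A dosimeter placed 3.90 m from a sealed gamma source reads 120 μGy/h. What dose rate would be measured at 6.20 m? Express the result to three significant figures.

Intensity scales as (d₁/d₂)², so scaling from 3.90 m to 6.20 m:
120 × (3.90/6.20)² = 120 × 0.3957 = 47.48 μGy/h.

47.5 μGy/h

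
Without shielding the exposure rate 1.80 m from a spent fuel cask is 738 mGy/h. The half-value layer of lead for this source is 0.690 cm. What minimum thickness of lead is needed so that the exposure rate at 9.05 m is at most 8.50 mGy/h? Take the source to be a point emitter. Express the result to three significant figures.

At 9.05 m, distance alone gives 738 × (1.80/9.05)² = 738 × 0.03956 = 29.20 mGy/h.
Further attenuation needed: 29.20/8.50 = 3.435.
n = log₂(3.435) = 1.780 half-value layers.
Thickness = 1.780 × 0.690 cm = 1.228 cm.

1.23 cm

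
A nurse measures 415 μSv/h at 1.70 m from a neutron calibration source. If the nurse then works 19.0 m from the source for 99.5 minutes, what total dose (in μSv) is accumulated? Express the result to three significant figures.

Since intensity falls as 1/r², rate at 19.0 m:
(1.70/19.0)² = 0.008006, so 415 × 0.008006 = 3.322 μSv/h.
Dose = rate × time = 3.322 μSv/h × 1.658 h = 5.508 μSv.

5.51 μSv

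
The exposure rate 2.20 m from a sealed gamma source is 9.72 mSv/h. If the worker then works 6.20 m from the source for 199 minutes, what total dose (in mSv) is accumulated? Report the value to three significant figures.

4.06 mSv

Since intensity falls as 1/r², rate at 6.20 m:
9.72 × (2.20/6.20)² = 9.72 × 0.1259 = 1.224 mSv/h.
Dose = rate × time = 1.224 mSv/h × 3.317 h = 4.060 mSv.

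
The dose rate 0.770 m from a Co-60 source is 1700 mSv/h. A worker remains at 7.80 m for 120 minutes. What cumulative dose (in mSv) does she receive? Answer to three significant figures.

Since intensity falls as 1/r², rate at 7.80 m:
(0.770/7.80)² = 0.009745, so 1700 × 0.009745 = 16.57 mSv/h.
Dose = rate × time = 16.57 mSv/h × 2.000 h = 33.14 mSv.

33.1 mSv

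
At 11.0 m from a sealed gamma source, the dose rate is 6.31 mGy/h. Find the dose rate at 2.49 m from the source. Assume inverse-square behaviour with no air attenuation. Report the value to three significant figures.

Applying the 1/r² law, the rate at 2.49 m is
6.31 × (11.0/2.49)² = 6.31 × 19.52 = 123.2 mGy/h.

123 mGy/h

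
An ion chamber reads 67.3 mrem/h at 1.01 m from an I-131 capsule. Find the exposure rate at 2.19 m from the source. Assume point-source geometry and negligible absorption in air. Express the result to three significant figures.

14.3 mrem/h

Since intensity falls as 1/r², the rate at 2.19 m is
(1.01/2.19)² = 0.2127, so 67.3 × 0.2127 = 14.31 mrem/h.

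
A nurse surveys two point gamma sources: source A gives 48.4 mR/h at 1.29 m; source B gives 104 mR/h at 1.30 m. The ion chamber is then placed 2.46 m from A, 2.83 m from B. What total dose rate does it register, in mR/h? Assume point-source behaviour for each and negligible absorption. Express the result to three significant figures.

35.3 mR/h

Each source contributes Iᵢ·(dᵢ/rᵢ)²; contributions add.
A: 48.4 × (1.29/2.46)² = 13.31 mR/h
B: 104 × (1.30/2.83)² = 21.95 mR/h
Total = 13.31 + 21.95 = 35.26 mR/h.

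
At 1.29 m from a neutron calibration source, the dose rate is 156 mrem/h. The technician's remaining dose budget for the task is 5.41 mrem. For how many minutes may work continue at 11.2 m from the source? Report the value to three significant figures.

Using I₁d₁² = I₂d₂², rate at 11.2 m:
156 × (1.29/11.2)² = 156 × 0.01327 = 2.070 mrem/h.
Stay time = 5.41 mrem ÷ 2.070 mrem/h = 2.614 h = 156.8 min.

157 min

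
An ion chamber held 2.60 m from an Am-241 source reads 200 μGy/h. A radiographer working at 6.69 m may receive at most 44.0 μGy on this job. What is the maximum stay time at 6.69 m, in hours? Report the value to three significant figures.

1.46 h

By the inverse-square law, rate at 6.69 m:
200 × (2.60/6.69)² = 200 × 0.1510 = 30.20 μGy/h.
Stay time = 44.0 μGy ÷ 30.20 μGy/h = 1.457 h.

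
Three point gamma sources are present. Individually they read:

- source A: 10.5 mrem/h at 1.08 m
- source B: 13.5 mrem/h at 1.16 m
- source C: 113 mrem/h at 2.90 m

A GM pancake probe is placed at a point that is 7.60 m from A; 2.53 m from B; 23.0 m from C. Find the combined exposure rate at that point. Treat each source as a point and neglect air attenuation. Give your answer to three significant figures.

Each source contributes Iᵢ·(dᵢ/rᵢ)²; contributions add.
A: 10.5 × (1.08/7.60)² = 0.2120 mrem/h
B: 13.5 × (1.16/2.53)² = 2.838 mrem/h
C: 113 × (2.90/23.0)² = 1.796 mrem/h
Total = 0.2120 + 2.838 + 1.796 = 4.846 mrem/h.

4.85 mrem/h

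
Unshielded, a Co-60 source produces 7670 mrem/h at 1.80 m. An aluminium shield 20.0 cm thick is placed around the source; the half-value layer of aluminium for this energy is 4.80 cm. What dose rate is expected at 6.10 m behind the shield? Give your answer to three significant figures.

Distance alone: 7670 × (1.80/6.10)² = 7670 × 0.08707 = 667.8 mrem/h.
Shield: 20.0/4.80 = 4.167 half-value layers → attenuation 2^(−4.167) = 0.05567.
Combined: 667.8 × 0.05567 = 37.18 mrem/h.

37.2 mrem/h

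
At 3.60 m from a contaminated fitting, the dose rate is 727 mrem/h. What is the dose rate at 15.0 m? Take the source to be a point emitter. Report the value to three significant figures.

Using I₁d₁² = I₂d₂², the rate at 15.0 m is
(3.60/15.0)² = 0.05760, so 727 × 0.05760 = 41.88 mrem/h.

41.9 mrem/h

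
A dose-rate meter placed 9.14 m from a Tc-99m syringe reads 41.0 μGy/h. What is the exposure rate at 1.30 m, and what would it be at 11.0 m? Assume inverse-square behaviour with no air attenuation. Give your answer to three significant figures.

2030 μGy/h; 28.3 μGy/h

Using I₁d₁² = I₂d₂²,
At 1.30 m: (9.14/1.30)² = 49.43, so 41.0 × 49.43 = 2027 μGy/h
At 11.0 m: (1.30/11.0)² = 0.01397, so 2027 × 0.01397 = 28.32 μGy/h.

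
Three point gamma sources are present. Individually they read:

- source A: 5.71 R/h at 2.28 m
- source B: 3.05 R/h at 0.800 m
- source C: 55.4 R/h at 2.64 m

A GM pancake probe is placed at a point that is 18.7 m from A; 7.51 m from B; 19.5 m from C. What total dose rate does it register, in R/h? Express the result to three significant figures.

1.13 R/h

Each source contributes Iᵢ·(dᵢ/rᵢ)²; contributions add.
A: 5.71 × (2.28/18.7)² = 0.08488 R/h
B: 3.05 × (0.800/7.51)² = 0.03461 R/h
C: 55.4 × (2.64/19.5)² = 1.015 R/h
Total = 0.08488 + 0.03461 + 1.015 = 1.134 R/h.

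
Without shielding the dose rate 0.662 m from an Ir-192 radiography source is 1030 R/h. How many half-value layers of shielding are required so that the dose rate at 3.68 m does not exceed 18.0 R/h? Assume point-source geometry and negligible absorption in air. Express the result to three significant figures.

0.889 half-value layers

At 3.68 m, distance alone gives 1030 × (0.662/3.68)² = 1030 × 0.03236 = 33.33 R/h.
Further attenuation needed: 33.33/18.0 = 1.852.
n = log₂(1.852) = 0.8891 half-value layers.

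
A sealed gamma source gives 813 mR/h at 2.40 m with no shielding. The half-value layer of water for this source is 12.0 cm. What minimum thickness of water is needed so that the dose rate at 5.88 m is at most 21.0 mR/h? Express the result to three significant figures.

32.3 cm

At 5.88 m, distance alone gives 813 × (2.40/5.88)² = 813 × 0.1666 = 135.4 mR/h.
Further attenuation needed: 135.4/21.0 = 6.448.
n = log₂(6.448) = 2.689 half-value layers.
Thickness = 2.689 × 12.0 cm = 32.27 cm.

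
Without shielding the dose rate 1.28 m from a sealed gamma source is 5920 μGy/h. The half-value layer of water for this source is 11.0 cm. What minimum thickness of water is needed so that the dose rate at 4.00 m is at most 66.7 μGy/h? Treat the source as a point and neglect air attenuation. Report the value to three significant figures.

At 4.00 m, distance alone gives 5920 × (1.28/4.00)² = 5920 × 0.1024 = 606.2 μGy/h.
Further attenuation needed: 606.2/66.7 = 9.088.
n = log₂(9.088) = 3.184 half-value layers.
Thickness = 3.184 × 11.0 cm = 35.02 cm.

35.0 cm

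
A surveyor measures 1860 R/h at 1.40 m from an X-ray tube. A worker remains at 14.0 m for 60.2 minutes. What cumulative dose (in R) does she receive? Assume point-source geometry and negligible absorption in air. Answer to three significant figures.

18.7 R

Using I₁d₁² = I₂d₂², rate at 14.0 m:
(1.40/14.0)² = 0.01000, so 1860 × 0.01000 = 18.60 R/h.
Dose = rate × time = 18.60 R/h × 1.003 h = 18.66 R.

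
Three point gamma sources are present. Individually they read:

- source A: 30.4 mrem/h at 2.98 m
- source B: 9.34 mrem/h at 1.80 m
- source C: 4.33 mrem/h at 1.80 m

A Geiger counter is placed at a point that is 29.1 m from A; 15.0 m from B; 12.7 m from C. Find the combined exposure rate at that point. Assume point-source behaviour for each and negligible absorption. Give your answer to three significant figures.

0.540 mrem/h

By superposition, sum each source's inverse-square contribution:
A: 30.4 × (2.98/29.1)² = 0.3188 mrem/h
B: 9.34 × (1.80/15.0)² = 0.1345 mrem/h
C: 4.33 × (1.80/12.7)² = 0.08698 mrem/h
Total = 0.3188 + 0.1345 + 0.08698 = 0.5403 mrem/h.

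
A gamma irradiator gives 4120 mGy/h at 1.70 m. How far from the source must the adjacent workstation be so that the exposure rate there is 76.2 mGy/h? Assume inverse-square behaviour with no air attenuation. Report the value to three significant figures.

Applying the 1/r² law, d₂ = d₁·√(I₁/I₂).
I₁/I₂ = 4120/76.2 = 54.07, so d₂ = 1.70 × √54.07 = 12.50 m.

12.5 m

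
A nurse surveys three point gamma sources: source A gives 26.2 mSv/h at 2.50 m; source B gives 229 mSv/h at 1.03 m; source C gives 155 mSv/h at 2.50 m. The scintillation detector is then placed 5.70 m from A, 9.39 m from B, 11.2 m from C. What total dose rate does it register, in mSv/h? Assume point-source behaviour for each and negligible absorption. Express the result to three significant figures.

By superposition, sum each source's inverse-square contribution:
A: 26.2 × (2.50/5.70)² = 5.040 mSv/h
B: 229 × (1.03/9.39)² = 2.755 mSv/h
C: 155 × (2.50/11.2)² = 7.723 mSv/h
Total = 5.040 + 2.755 + 7.723 = 15.52 mSv/h.

15.5 mSv/h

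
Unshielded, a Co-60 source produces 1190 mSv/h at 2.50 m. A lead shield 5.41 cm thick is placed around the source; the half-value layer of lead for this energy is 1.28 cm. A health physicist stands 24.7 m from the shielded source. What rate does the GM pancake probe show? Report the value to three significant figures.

0.651 mSv/h

Distance alone: 1190 × (2.50/24.7)² = 1190 × 0.01024 = 12.19 mSv/h.
Shield: 5.41/1.28 = 4.227 half-value layers → attenuation 2^(−4.227) = 0.05340.
Combined: 12.19 × 0.05340 = 0.6509 mSv/h.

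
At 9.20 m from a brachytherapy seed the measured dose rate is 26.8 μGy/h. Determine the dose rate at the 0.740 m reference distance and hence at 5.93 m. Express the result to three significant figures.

Applying the 1/r² law,
At 0.740 m: 26.8 × (9.20/0.740)² = 26.8 × 154.6 = 4143 μGy/h
At 5.93 m: (0.740/5.93)² = 0.01557, so 4143 × 0.01557 = 64.51 μGy/h.

4140 μGy/h; 64.5 μGy/h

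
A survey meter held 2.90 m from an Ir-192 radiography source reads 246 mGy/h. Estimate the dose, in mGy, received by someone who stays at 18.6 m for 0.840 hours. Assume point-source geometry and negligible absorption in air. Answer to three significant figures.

5.02 mGy

Applying the 1/r² law, rate at 18.6 m:
246 × (2.90/18.6)² = 246 × 0.02431 = 5.980 mGy/h.
Dose = rate × time = 5.980 mGy/h × 0.8400 h = 5.023 mGy.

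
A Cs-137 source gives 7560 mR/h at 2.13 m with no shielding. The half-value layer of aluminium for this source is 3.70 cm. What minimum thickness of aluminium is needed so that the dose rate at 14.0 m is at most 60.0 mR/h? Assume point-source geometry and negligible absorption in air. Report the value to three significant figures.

At 14.0 m, distance alone gives (2.13/14.0)² = 0.02315, so 7560 × 0.02315 = 175.0 mR/h.
Further attenuation needed: 175.0/60.0 = 2.917.
n = log₂(2.917) = 1.544 half-value layers.
Thickness = 1.544 × 3.70 cm = 5.713 cm.

5.71 cm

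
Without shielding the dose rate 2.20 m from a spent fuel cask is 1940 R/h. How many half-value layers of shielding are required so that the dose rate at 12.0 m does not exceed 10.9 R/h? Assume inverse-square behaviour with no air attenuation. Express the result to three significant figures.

At 12.0 m, distance alone gives 1940 × (2.20/12.0)² = 1940 × 0.03361 = 65.20 R/h.
Further attenuation needed: 65.20/10.9 = 5.982.
n = log₂(5.982) = 2.581 half-value layers.

2.58 half-value layers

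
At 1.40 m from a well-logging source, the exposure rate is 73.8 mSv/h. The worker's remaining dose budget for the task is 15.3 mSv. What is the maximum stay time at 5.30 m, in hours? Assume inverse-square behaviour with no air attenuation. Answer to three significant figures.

Using I₁d₁² = I₂d₂², rate at 5.30 m:
(1.40/5.30)² = 0.06978, so 73.8 × 0.06978 = 5.150 mSv/h.
Stay time = 15.3 mSv ÷ 5.150 mSv/h = 2.971 h.

2.97 h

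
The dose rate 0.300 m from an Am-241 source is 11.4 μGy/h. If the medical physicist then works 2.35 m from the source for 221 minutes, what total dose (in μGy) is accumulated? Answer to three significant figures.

0.684 μGy

Using I₁d₁² = I₂d₂², rate at 2.35 m:
11.4 × (0.300/2.35)² = 11.4 × 0.01630 = 0.1858 μGy/h.
Dose = rate × time = 0.1858 μGy/h × 3.683 h = 0.6843 μGy.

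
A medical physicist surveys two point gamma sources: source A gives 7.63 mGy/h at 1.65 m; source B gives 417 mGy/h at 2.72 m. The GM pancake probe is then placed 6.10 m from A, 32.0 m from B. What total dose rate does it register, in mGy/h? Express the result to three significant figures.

Each source contributes Iᵢ·(dᵢ/rᵢ)²; contributions add.
A: 7.63 × (1.65/6.10)² = 0.5583 mGy/h
B: 417 × (2.72/32.0)² = 3.013 mGy/h
Total = 0.5583 + 3.013 = 3.571 mGy/h.

3.57 mGy/h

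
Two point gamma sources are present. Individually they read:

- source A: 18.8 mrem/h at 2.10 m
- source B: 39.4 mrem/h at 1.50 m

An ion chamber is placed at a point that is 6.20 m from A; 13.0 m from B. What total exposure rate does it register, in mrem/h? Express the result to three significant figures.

Each source contributes Iᵢ·(dᵢ/rᵢ)²; contributions add.
A: 18.8 × (2.10/6.20)² = 2.157 mrem/h
B: 39.4 × (1.50/13.0)² = 0.5246 mrem/h
Total = 2.157 + 0.5246 = 2.682 mrem/h.

2.68 mrem/h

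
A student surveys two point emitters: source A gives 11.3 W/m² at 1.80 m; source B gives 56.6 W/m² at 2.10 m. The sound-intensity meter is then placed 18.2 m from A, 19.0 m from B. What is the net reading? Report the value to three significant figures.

By superposition, sum each source's inverse-square contribution:
A: 11.3 × (1.80/18.2)² = 0.1105 W/m²
B: 56.6 × (2.10/19.0)² = 0.6914 W/m²
Total = 0.1105 + 0.6914 = 0.8019 W/m².

0.802 W/m²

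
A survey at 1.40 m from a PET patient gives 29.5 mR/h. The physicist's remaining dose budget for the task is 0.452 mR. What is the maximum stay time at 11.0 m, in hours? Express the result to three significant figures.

Applying the 1/r² law, rate at 11.0 m:
29.5 × (1.40/11.0)² = 29.5 × 0.01620 = 0.4779 mR/h.
Stay time = 0.452 mR ÷ 0.4779 mR/h = 0.9458 h.

0.946 h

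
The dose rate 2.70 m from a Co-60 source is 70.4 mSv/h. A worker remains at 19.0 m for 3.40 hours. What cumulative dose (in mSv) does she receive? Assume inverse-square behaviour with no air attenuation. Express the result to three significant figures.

4.83 mSv

Using I₁d₁² = I₂d₂², rate at 19.0 m:
70.4 × (2.70/19.0)² = 70.4 × 0.02019 = 1.421 mSv/h.
Dose = rate × time = 1.421 mSv/h × 3.400 h = 4.831 mSv.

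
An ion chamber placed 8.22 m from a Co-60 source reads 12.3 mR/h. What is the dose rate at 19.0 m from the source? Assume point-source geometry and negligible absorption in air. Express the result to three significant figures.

Using I₁d₁² = I₂d₂², scaling from 8.22 m to 19.0 m:
12.3 × (8.22/19.0)² = 12.3 × 0.1872 = 2.303 mR/h.

2.30 mR/h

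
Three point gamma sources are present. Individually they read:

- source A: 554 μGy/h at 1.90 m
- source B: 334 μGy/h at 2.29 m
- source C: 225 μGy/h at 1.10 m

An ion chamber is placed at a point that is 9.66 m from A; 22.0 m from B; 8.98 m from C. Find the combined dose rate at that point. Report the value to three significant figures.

28.4 μGy/h

By superposition, sum each source's inverse-square contribution:
A: 554 × (1.90/9.66)² = 21.43 μGy/h
B: 334 × (2.29/22.0)² = 3.619 μGy/h
C: 225 × (1.10/8.98)² = 3.376 μGy/h
Total = 21.43 + 3.619 + 3.376 = 28.43 μGy/h.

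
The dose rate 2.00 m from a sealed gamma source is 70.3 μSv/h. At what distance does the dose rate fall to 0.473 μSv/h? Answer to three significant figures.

24.4 m

Applying the 1/r² law, d₂ = d₁·√(I₁/I₂).
I₁/I₂ = 70.3/0.473 = 148.6, so d₂ = 2.00 × √148.6 = 24.38 m.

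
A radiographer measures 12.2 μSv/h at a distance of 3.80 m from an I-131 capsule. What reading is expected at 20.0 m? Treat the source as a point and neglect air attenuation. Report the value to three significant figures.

Intensity scales as (d₁/d₂)², so the rate at 20.0 m is
12.2 × (3.80/20.0)² = 12.2 × 0.03610 = 0.4404 μSv/h.

0.440 μSv/h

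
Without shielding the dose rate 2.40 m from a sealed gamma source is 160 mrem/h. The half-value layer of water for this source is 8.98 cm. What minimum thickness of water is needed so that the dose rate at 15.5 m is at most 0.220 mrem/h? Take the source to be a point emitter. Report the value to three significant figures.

At 15.5 m, distance alone gives (2.40/15.5)² = 0.02398, so 160 × 0.02398 = 3.837 mrem/h.
Further attenuation needed: 3.837/0.220 = 17.44.
n = log₂(17.44) = 4.124 half-value layers.
Thickness = 4.124 × 8.98 cm = 37.03 cm.

37.0 cm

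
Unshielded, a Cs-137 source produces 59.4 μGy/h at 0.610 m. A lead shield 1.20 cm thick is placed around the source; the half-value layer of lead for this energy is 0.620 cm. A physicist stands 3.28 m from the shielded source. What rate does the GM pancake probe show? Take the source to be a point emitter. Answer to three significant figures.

Distance alone: 59.4 × (0.610/3.28)² = 59.4 × 0.03459 = 2.055 μGy/h.
Shield: 1.20/0.620 = 1.935 half-value layers → attenuation 2^(−1.935) = 0.2615.
Combined: 2.055 × 0.2615 = 0.5374 μGy/h.

0.537 μGy/h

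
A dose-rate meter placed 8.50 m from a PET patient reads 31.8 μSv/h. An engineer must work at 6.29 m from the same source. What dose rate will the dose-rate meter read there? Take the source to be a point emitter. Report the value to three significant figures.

58.1 μSv/h

Applying the 1/r² law, scaling from 8.50 m to 6.29 m:
(8.50/6.29)² = 1.826, so 31.8 × 1.826 = 58.07 μSv/h.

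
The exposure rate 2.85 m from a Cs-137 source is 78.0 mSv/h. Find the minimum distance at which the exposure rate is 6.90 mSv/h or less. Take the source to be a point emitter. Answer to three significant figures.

Since intensity falls as 1/r², d₂ = d₁·√(I₁/I₂).
I₁/I₂ = 78.0/6.90 = 11.30, so d₂ = 2.85 × √11.30 = 9.580 m.

9.58 m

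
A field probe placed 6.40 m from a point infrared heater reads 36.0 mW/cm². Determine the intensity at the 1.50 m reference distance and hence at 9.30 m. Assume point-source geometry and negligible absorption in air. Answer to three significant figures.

By the inverse-square law,
At 1.50 m: (6.40/1.50)² = 18.20, so 36.0 × 18.20 = 655.2 mW/cm²
At 9.30 m: (1.50/9.30)² = 0.02601, so 655.2 × 0.02601 = 17.04 mW/cm².

655 mW/cm²; 17.0 mW/cm²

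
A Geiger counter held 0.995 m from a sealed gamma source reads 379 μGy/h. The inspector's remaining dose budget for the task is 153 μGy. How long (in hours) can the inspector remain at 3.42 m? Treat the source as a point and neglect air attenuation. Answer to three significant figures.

Using I₁d₁² = I₂d₂², rate at 3.42 m:
379 × (0.995/3.42)² = 379 × 0.08464 = 32.08 μGy/h.
Stay time = 153 μGy ÷ 32.08 μGy/h = 4.769 h.

4.77 h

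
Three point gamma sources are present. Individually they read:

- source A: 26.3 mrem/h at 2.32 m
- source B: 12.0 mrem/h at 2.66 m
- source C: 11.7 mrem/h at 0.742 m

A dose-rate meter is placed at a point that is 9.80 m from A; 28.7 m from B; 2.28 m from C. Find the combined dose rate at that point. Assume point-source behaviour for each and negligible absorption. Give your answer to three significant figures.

Each source contributes Iᵢ·(dᵢ/rᵢ)²; contributions add.
A: 26.3 × (2.32/9.80)² = 1.474 mrem/h
B: 12.0 × (2.66/28.7)² = 0.1031 mrem/h
C: 11.7 × (0.742/2.28)² = 1.239 mrem/h
Total = 1.474 + 0.1031 + 1.239 = 2.816 mrem/h.

2.82 mrem/h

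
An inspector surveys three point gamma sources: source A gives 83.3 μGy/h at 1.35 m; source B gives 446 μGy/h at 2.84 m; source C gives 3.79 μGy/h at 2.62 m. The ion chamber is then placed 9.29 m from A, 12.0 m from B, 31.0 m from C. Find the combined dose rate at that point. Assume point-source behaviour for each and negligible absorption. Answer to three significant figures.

By superposition, sum each source's inverse-square contribution:
A: 83.3 × (1.35/9.29)² = 1.759 μGy/h
B: 446 × (2.84/12.0)² = 24.98 μGy/h
C: 3.79 × (2.62/31.0)² = 0.02707 μGy/h
Total = 1.759 + 24.98 + 0.02707 = 26.77 μGy/h.

26.8 μGy/h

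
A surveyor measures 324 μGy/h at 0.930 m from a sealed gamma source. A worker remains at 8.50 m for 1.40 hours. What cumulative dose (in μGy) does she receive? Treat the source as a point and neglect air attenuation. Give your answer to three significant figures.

Intensity scales as (d₁/d₂)², so rate at 8.50 m:
324 × (0.930/8.50)² = 324 × 0.01197 = 3.878 μGy/h.
Dose = rate × time = 3.878 μGy/h × 1.400 h = 5.429 μGy.

5.43 μGy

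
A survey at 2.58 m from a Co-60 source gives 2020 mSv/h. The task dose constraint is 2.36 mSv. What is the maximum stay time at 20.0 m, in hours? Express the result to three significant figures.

0.0702 h

Since intensity falls as 1/r², rate at 20.0 m:
(2.58/20.0)² = 0.01664, so 2020 × 0.01664 = 33.61 mSv/h.
Stay time = 2.36 mSv ÷ 33.61 mSv/h = 0.07022 h.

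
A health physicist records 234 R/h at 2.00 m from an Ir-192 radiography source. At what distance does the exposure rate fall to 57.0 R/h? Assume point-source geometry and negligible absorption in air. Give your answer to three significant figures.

Using I₁d₁² = I₂d₂², d₂ = d₁·√(I₁/I₂).
I₁/I₂ = 234/57.0 = 4.105, so d₂ = 2.00 × √4.105 = 4.052 m.

4.05 m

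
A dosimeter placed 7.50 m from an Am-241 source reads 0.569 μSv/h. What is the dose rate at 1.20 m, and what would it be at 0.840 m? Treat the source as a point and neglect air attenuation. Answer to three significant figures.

By the inverse-square law,
At 1.20 m: 0.569 × (7.50/1.20)² = 0.569 × 39.06 = 22.23 μSv/h
At 0.840 m: (1.20/0.840)² = 2.041, so 22.23 × 2.041 = 45.37 μSv/h.

22.2 μSv/h; 45.4 μSv/h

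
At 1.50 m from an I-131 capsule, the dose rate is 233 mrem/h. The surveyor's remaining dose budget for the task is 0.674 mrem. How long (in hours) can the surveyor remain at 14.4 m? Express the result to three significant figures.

0.267 h

Using I₁d₁² = I₂d₂², rate at 14.4 m:
(1.50/14.4)² = 0.01085, so 233 × 0.01085 = 2.528 mrem/h.
Stay time = 0.674 mrem ÷ 2.528 mrem/h = 0.2666 h.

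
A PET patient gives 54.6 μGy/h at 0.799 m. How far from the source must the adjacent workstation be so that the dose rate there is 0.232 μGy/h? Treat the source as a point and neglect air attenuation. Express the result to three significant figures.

Using I₁d₁² = I₂d₂², d₂ = d₁·√(I₁/I₂).
I₁/I₂ = 54.6/0.232 = 235.3, so d₂ = 0.799 × √235.3 = 12.26 m.

12.3 m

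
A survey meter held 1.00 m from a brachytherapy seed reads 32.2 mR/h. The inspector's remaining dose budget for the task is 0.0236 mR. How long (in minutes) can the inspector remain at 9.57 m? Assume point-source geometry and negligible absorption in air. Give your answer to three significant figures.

By the inverse-square law, rate at 9.57 m:
32.2 × (1.00/9.57)² = 32.2 × 0.01092 = 0.3516 mR/h.
Stay time = 0.0236 mR ÷ 0.3516 mR/h = 0.06712 h = 4.027 min.

4.03 min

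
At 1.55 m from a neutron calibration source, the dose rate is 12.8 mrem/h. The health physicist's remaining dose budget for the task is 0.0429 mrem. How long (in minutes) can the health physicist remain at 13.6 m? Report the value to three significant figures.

Intensity scales as (d₁/d₂)², so rate at 13.6 m:
(1.55/13.6)² = 0.01299, so 12.8 × 0.01299 = 0.1663 mrem/h.
Stay time = 0.0429 mrem ÷ 0.1663 mrem/h = 0.2580 h = 15.48 min.

15.5 min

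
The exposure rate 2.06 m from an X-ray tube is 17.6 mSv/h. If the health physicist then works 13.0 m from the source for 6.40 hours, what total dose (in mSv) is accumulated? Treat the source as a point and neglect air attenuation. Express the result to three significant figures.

Applying the 1/r² law, rate at 13.0 m:
17.6 × (2.06/13.0)² = 17.6 × 0.02511 = 0.4419 mSv/h.
Dose = rate × time = 0.4419 mSv/h × 6.400 h = 2.828 mSv.

2.83 mSv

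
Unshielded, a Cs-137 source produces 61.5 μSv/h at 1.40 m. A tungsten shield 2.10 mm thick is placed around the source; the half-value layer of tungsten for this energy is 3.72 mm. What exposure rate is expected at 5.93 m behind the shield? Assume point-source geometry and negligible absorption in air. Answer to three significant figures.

Distance alone: (1.40/5.93)² = 0.05574, so 61.5 × 0.05574 = 3.428 μSv/h.
Shield: 2.10/3.72 = 0.5645 half-value layers → attenuation 2^(−0.5645) = 0.6762.
Combined: 3.428 × 0.6762 = 2.318 μSv/h.

2.32 μSv/h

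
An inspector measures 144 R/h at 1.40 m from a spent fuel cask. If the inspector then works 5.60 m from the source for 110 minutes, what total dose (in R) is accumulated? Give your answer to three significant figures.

Applying the 1/r² law, rate at 5.60 m:
144 × (1.40/5.60)² = 144 × 0.06250 = 9.000 R/h.
Dose = rate × time = 9.000 R/h × 1.833 h = 16.50 R.

16.5 R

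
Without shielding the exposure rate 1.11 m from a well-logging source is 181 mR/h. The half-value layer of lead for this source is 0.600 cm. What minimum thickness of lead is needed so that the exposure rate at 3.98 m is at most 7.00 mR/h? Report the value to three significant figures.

At 3.98 m, distance alone gives (1.11/3.98)² = 0.07778, so 181 × 0.07778 = 14.08 mR/h.
Further attenuation needed: 14.08/7.00 = 2.011.
n = log₂(2.011) = 1.008 half-value layers.
Thickness = 1.008 × 0.600 cm = 0.6048 cm.

0.605 cm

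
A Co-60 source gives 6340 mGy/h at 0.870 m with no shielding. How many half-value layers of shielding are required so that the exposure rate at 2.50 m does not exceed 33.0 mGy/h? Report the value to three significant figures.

At 2.50 m, distance alone gives 6340 × (0.870/2.50)² = 6340 × 0.1211 = 767.8 mGy/h.
Further attenuation needed: 767.8/33.0 = 23.27.
n = log₂(23.27) = 4.540 half-value layers.

4.54 half-value layers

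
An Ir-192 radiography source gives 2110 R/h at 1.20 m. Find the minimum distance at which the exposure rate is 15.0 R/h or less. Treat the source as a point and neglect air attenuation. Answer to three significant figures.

14.2 m

By the inverse-square law, d₂ = d₁·√(I₁/I₂).
I₁/I₂ = 2110/15.0 = 140.7, so d₂ = 1.20 × √140.7 = 14.23 m.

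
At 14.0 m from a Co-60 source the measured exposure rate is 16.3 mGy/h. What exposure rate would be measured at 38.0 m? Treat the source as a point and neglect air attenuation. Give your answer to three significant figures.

Since intensity falls as 1/r², scaling from 14.0 m to 38.0 m:
(14.0/38.0)² = 0.1357, so 16.3 × 0.1357 = 2.212 mGy/h.

2.21 mGy/h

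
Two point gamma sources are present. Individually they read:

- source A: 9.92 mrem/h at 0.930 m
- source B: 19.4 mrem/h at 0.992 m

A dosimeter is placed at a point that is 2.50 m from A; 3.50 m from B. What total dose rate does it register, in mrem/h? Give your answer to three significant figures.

By superposition, sum each source's inverse-square contribution:
A: 9.92 × (0.930/2.50)² = 1.373 mrem/h
B: 19.4 × (0.992/3.50)² = 1.558 mrem/h
Total = 1.373 + 1.558 = 2.931 mrem/h.

2.93 mrem/h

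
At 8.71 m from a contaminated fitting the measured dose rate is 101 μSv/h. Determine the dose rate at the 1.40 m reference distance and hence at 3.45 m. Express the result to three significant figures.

By the inverse-square law,
At 1.40 m: 101 × (8.71/1.40)² = 101 × 38.71 = 3910 μSv/h
At 3.45 m: (1.40/3.45)² = 0.1647, so 3910 × 0.1647 = 644.0 μSv/h.

3910 μSv/h; 644 μSv/h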